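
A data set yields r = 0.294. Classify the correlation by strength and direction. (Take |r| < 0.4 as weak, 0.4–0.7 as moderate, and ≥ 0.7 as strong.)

r = 0.294 > 0 so the relationship is positive.
|r| = 0.294, which falls in the weak range.

weak positive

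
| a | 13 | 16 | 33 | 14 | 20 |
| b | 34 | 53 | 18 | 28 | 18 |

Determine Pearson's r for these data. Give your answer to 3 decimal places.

n = 5, Σa = 96, Σb = 151, Σa² = 2110, Σb² = 5397, Σab = 2636
nΣab − ΣaΣb = 13180 − 14496 = -1316
nΣa² − (Σa)² = 10550 − 9216 = 1334; nΣb² − (Σb)² = 26985 − 22801 = 4184
r = -1316 / √(1334 × 4184) = -1316 / 2362.5105 ≈ -0.557

-0.557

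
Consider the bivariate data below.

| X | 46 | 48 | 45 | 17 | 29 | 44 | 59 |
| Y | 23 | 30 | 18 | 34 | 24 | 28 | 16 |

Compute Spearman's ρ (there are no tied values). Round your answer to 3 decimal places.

-0.571

Rank X: 5, 6, 4, 1, 2, 3, 7
Rank Y: 3, 6, 2, 7, 4, 5, 1
d = rank(X) − rank(Y): 2, 0, 2, -6, -2, -2, 6; Σd² = 88
ρ = 1 − 6Σd² / [n(n²−1)] = 1 − 6×88 / (7×48) = 1 − 528/336 ≈ -0.571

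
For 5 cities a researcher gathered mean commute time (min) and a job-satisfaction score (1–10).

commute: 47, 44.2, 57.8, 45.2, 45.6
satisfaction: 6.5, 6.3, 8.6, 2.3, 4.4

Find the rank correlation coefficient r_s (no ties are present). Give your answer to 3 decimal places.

0.700

Rank commute: 4, 1, 5, 2, 3
Rank satisfaction: 4, 3, 5, 1, 2
d = rank(commute) − rank(satisfaction): 0, -2, 0, 1, 1; Σd² = 6
ρ = 1 − 6Σd² / [n(n²−1)] = 1 − 6×6 / (5×24) = 1 − 36/120 ≈ 0.700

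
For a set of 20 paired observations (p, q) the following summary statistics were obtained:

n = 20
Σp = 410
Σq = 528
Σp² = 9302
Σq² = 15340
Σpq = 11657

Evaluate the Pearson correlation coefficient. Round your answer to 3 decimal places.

0.743

r = (nΣpq − ΣpΣq) / √[(nΣp² − (Σp)²)(nΣq² − (Σq)²)]
Numerator: 20×11657 − 410×528 = 16660
Denominator: √[(186040 − 168100)(306800 − 278784)] = √[17940 × 28016] = 22418.8992
r = 16660 / 22418.8992 ≈ 0.743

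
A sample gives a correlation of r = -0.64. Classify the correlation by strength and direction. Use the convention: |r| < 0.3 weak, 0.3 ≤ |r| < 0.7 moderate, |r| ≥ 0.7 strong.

moderate negative

r = -0.64 < 0 so the relationship is negative.
|r| = 0.64, which falls in the moderate range.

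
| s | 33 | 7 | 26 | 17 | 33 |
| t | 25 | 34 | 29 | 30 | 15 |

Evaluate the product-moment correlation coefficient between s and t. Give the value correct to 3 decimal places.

-0.814

n = 5, Σs = 116, Σt = 133, Σs² = 3192, Σt² = 3747, Σst = 2822
nΣst − ΣsΣt = 14110 − 15428 = -1318
nΣs² − (Σs)² = 15960 − 13456 = 2504; nΣt² − (Σt)² = 18735 − 17689 = 1046
r = -1318 / √(2504 × 1046) = -1318 / 1618.3893 ≈ -0.814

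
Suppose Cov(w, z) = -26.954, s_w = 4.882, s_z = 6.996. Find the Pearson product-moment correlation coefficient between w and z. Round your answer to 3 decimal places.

-0.789

r = Cov(w,z) / (s_w · s_z) = -26.954 / (4.882 × 6.996)
  = -26.954 / 34.1545 ≈ -0.789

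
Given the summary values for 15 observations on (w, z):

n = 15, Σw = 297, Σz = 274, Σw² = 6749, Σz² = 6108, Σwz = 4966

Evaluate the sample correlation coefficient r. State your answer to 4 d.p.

r = (nΣwz − ΣwΣz) / √[(nΣw² − (Σw)²)(nΣz² − (Σz)²)]
Numerator: 15×4966 − 297×274 = -6888
Denominator: √[(101235 − 88209)(91620 − 75076)] = √[13026 × 16544] = 14679.9913
r = -6888 / 14679.9913 ≈ -0.4692

-0.4692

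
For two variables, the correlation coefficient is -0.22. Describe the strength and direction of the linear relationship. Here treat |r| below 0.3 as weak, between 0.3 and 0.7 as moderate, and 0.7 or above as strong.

weak negative

r = -0.22 < 0 so the relationship is negative.
|r| = 0.22, which falls in the weak range.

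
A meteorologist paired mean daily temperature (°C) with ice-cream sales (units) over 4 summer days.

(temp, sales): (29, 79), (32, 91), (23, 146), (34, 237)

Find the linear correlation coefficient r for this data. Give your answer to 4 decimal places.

n = 4, Σx = 118, Σy = 553, Σx² = 3550, Σy² = 92007, Σxy = 16619
nΣxy − ΣxΣy = 66476 − 65254 = 1222
nΣx² − (Σx)² = 14200 − 13924 = 276; nΣy² − (Σy)² = 368028 − 305809 = 62219
r = 1222 / √(276 × 62219) = 1222 / 4143.9648 ≈ 0.2949

0.2949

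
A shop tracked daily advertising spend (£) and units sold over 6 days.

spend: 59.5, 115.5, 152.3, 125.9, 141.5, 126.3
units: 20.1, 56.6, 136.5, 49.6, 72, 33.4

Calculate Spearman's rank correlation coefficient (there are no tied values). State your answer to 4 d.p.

0.7714

Rank spend: 1, 2, 6, 3, 5, 4
Rank units: 1, 4, 6, 3, 5, 2
d = rank(spend) − rank(units): 0, -2, 0, 0, 0, 2; Σd² = 8
ρ = 1 − 6Σd² / [n(n²−1)] = 1 − 6×8 / (6×35) = 1 − 48/210 ≈ 0.7714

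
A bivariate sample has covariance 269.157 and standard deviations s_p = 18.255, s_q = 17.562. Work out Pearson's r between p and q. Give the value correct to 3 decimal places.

0.840

r = Cov(p,q) / (s_p · s_q) = 269.157 / (18.255 × 17.562)
  = 269.157 / 320.5943 ≈ 0.840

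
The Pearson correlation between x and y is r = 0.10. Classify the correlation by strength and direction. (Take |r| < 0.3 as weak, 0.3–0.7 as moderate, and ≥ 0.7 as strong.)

r = 0.10 > 0 so the relationship is positive.
|r| = 0.10, which falls in the weak range.

weak positive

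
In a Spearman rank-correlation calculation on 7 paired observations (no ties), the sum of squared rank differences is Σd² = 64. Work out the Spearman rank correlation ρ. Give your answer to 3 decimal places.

ρ = 1 − 6Σd² / [n(n²−1)] = 1 − 6×64 / (7×48)
  = 1 − 384/336 = 1 − 1.1429 ≈ -0.143

-0.143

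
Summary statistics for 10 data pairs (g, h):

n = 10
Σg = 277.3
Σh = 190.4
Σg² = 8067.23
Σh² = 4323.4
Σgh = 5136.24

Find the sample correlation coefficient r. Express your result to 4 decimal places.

r = (nΣgh − ΣgΣh) / √[(nΣg² − (Σg)²)(nΣh² − (Σh)²)]
Numerator: 10×5136.24 − 277.3×190.4 = -1435.52
Denominator: √[(80672.3 − 76895.29)(43234 − 36252.16)] = √[3777.01 × 6981.84] = 5135.2195
r = -1435.52 / 5135.2195 ≈ -0.2795

-0.2795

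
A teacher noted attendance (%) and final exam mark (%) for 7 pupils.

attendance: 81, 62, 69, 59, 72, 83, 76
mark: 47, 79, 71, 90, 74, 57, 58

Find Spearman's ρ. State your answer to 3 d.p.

-0.929

Rank attendance: 6, 2, 3, 1, 4, 7, 5
Rank mark: 1, 6, 4, 7, 5, 2, 3
d = rank(attendance) − rank(mark): 5, -4, -1, -6, -1, 5, 2; Σd² = 108
ρ = 1 − 6Σd² / [n(n²−1)] = 1 − 6×108 / (7×48) = 1 − 648/336 ≈ -0.929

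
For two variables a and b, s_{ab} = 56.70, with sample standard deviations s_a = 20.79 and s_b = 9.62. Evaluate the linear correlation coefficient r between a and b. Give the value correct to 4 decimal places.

r = Cov(a,b) / (s_a · s_b) = 56.70 / (20.79 × 9.62)
  = 56.70 / 199.9998 ≈ 0.2835

0.2835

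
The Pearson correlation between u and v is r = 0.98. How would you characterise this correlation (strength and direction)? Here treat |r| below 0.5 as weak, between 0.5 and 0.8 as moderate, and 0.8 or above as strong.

r = 0.98 > 0 so the relationship is positive.
|r| = 0.98, which falls in the strong range.

strong positive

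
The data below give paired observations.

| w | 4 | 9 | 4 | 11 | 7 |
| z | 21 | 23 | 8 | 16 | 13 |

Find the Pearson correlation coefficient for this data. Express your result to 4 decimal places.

0.3079

n = 5, Σw = 35, Σz = 81, Σw² = 283, Σz² = 1459, Σwz = 590
nΣwz − ΣwΣz = 2950 − 2835 = 115
nΣw² − (Σw)² = 1415 − 1225 = 190; nΣz² − (Σz)² = 7295 − 6561 = 734
r = 115 / √(190 × 734) = 115 / 373.4434 ≈ 0.3079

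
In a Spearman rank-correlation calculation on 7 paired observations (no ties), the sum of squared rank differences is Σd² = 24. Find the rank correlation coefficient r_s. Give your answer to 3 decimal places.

0.571

ρ = 1 − 6Σd² / [n(n²−1)] = 1 − 6×24 / (7×48)
  = 1 − 144/336 = 1 − 0.4286 ≈ 0.571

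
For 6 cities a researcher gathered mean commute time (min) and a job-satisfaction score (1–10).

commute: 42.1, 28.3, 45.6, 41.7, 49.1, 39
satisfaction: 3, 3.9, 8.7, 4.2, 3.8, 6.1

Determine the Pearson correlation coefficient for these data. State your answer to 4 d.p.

0.2173

n = 6, Σx = 245.8, Σy = 29.7, Σx² = 10323.36, Σy² = 169.19, Σxy = 1233.01
nΣxy − ΣxΣy = 7398.06 − 7300.26 = 97.8
nΣx² − (Σx)² = 61940.16 − 60417.64 = 1522.52; nΣy² − (Σy)² = 1015.14 − 882.09 = 133.05
r = 97.8 / √(1522.52 × 133.05) = 97.8 / 450.0792 ≈ 0.2173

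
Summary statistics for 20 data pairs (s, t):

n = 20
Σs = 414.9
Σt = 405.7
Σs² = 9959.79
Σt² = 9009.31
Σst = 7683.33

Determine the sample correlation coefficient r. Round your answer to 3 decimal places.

r = (nΣst − ΣsΣt) / √[(nΣs² − (Σs)²)(nΣt² − (Σt)²)]
Numerator: 20×7683.33 − 414.9×405.7 = -14658.33
Denominator: √[(199195.8 − 172142.01)(180186.2 − 164592.49)] = √[27053.79 × 15593.71] = 20539.4488
r = -14658.33 / 20539.4488 ≈ -0.714

-0.714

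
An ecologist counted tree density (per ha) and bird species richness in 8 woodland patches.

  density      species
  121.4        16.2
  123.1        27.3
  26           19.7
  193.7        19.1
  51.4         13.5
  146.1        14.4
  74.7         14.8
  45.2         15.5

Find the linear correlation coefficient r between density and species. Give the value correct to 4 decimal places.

n = 8, Σx = 781.6, Σy = 140.5, Σx² = 99697.56, Σy² = 2609.53, Σxy = 14143.08
nΣxy − ΣxΣy = 113144.64 − 109814.8 = 3329.84
nΣx² − (Σx)² = 797580.48 − 610898.56 = 186681.92; nΣy² − (Σy)² = 20876.24 − 19740.25 = 1135.99
r = 3329.84 / √(186681.92 × 1135.99) = 3329.84 / 14562.5820 ≈ 0.2287

0.2287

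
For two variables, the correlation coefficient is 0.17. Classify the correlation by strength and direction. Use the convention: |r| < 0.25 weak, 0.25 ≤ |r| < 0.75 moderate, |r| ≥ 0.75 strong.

r = 0.17 > 0 so the relationship is positive.
|r| = 0.17, which falls in the weak range.

weak positive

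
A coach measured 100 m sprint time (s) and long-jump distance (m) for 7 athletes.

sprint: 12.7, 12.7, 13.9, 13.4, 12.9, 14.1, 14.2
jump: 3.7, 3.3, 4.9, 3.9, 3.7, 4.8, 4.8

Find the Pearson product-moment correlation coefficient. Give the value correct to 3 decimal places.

0.954

n = 7, Σx = 93.9, Σy = 29.1, Σx² = 1262.21, Σy² = 123.57, Σxy = 392.84
nΣxy − ΣxΣy = 2749.88 − 2732.49 = 17.39
nΣx² − (Σx)² = 8835.47 − 8817.21 = 18.26; nΣy² − (Σy)² = 864.99 − 846.81 = 18.18
r = 17.39 / √(18.26 × 18.18) = 17.39 / 18.2200 ≈ 0.954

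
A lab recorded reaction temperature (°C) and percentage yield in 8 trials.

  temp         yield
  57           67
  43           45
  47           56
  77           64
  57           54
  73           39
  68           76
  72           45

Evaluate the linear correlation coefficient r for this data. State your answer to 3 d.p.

0.095

n = 8, Σx = 494, Σy = 446, Σx² = 31622, Σy² = 25984, Σxy = 27647
nΣxy − ΣxΣy = 221176 − 220324 = 852
nΣx² − (Σx)² = 252976 − 244036 = 8940; nΣy² − (Σy)² = 207872 − 198916 = 8956
r = 852 / √(8940 × 8956) = 852 / 8947.9964 ≈ 0.095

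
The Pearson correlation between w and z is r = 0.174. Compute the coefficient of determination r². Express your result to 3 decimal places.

r² = (0.174)² = 0.030

0.030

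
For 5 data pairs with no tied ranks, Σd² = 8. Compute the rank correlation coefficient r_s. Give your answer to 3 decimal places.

ρ = 1 − 6Σd² / [n(n²−1)] = 1 − 6×8 / (5×24)
  = 1 − 48/120 = 1 − 0.4000 ≈ 0.600

0.600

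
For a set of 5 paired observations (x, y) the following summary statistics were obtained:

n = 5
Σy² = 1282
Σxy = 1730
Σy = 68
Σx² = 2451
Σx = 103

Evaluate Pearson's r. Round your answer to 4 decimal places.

0.9600

r = (nΣxy − ΣxΣy) / √[(nΣx² − (Σx)²)(nΣy² − (Σy)²)]
Numerator: 5×1730 − 103×68 = 1646
Denominator: √[(12255 − 10609)(6410 − 4624)] = √[1646 × 1786] = 1714.5717
r = 1646 / 1714.5717 ≈ 0.9600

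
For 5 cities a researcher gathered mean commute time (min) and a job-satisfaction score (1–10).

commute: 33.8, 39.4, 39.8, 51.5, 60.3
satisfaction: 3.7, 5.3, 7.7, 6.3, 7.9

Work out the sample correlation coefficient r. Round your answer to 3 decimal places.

n = 5, Σx = 224.8, Σy = 30.9, Σx² = 10567.18, Σy² = 203.17, Σxy = 1441.16
nΣxy − ΣxΣy = 7205.8 − 6946.32 = 259.48
nΣx² − (Σx)² = 52835.9 − 50535.04 = 2300.86; nΣy² − (Σy)² = 1015.85 − 954.81 = 61.04
r = 259.48 / √(2300.86 × 61.04) = 259.48 / 374.7592 ≈ 0.692

0.692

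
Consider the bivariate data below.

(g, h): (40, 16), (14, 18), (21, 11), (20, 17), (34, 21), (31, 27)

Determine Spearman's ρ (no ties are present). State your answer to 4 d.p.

Rank g: 6, 1, 3, 2, 5, 4
Rank h: 2, 4, 1, 3, 5, 6
d = rank(g) − rank(h): 4, -3, 2, -1, 0, -2; Σd² = 34
ρ = 1 − 6Σd² / [n(n²−1)] = 1 − 6×34 / (6×35) = 1 − 204/210 ≈ 0.0286

0.0286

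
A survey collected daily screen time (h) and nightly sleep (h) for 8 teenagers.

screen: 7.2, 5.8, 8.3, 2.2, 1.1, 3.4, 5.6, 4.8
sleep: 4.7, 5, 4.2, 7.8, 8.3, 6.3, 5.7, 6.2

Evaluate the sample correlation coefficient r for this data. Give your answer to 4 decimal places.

-0.9769

n = 8, Σx = 38.4, Σy = 48.2, Σx² = 226.38, Σy² = 305.08, Σxy = 207.09
nΣxy − ΣxΣy = 1656.72 − 1850.88 = -194.16
nΣx² − (Σx)² = 1811.04 − 1474.56 = 336.48; nΣy² − (Σy)² = 2440.64 − 2323.24 = 117.4
r = -194.16 / √(336.48 × 117.4) = -194.16 / 198.7530 ≈ -0.9769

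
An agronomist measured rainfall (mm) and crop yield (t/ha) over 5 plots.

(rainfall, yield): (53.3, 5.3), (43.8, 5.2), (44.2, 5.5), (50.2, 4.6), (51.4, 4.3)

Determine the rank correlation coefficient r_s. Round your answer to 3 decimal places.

Rank rainfall: 5, 1, 2, 3, 4
Rank yield: 4, 3, 5, 2, 1
d = rank(rainfall) − rank(yield): 1, -2, -3, 1, 3; Σd² = 24
ρ = 1 − 6Σd² / [n(n²−1)] = 1 − 6×24 / (5×24) = 1 − 144/120 ≈ -0.200

-0.200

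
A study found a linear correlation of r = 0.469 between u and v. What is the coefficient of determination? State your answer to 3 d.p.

0.220

r² = (0.469)² = 0.220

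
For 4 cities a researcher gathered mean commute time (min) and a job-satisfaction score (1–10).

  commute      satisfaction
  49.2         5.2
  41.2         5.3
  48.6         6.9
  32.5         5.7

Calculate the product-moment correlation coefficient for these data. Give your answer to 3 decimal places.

n = 4, Σx = 171.5, Σy = 23.1, Σx² = 7536.29, Σy² = 135.23, Σxy = 994.79
nΣxy − ΣxΣy = 3979.16 − 3961.65 = 17.51
nΣx² − (Σx)² = 30145.16 − 29412.25 = 732.91; nΣy² − (Σy)² = 540.92 − 533.61 = 7.31
r = 17.51 / √(732.91 × 7.31) = 17.51 / 73.1954 ≈ 0.239

0.239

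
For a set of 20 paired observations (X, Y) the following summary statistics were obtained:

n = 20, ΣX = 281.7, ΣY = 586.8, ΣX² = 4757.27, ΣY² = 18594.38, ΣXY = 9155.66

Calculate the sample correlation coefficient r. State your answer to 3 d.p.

r = (nΣXY − ΣXΣY) / √[(nΣX² − (ΣX)²)(nΣY² − (ΣY)²)]
Numerator: 20×9155.66 − 281.7×586.8 = 17811.64
Denominator: √[(95145.4 − 79354.89)(371887.6 − 344334.24)] = √[15790.51 × 27553.36] = 20858.6099
r = 17811.64 / 20858.6099 ≈ 0.854

0.854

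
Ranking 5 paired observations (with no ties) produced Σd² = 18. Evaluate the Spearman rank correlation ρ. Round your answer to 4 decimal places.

0.1000

ρ = 1 − 6Σd² / [n(n²−1)] = 1 − 6×18 / (5×24)
  = 1 − 108/120 = 1 − 0.90000 ≈ 0.1000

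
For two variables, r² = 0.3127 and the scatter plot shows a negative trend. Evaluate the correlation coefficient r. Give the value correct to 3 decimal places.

|r| = √0.3127 = 0.559
The association is negative, so r = −0.559.

-0.559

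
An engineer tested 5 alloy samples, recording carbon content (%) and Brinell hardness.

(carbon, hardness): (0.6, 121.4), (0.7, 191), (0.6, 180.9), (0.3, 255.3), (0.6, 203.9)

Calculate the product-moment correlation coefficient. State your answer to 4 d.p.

n = 5, Σx = 2.8, Σy = 952.5, Σx² = 1.66, Σy² = 190697.07, Σxy = 514.01
nΣxy − ΣxΣy = 2570.05 − 2667 = -96.95
nΣx² − (Σx)² = 8.3 − 7.84 = 0.46; nΣy² − (Σy)² = 953485.35 − 907256.25 = 46229.1
r = -96.95 / √(0.46 × 46229.1) = -96.95 / 145.8266 ≈ -0.6648

-0.6648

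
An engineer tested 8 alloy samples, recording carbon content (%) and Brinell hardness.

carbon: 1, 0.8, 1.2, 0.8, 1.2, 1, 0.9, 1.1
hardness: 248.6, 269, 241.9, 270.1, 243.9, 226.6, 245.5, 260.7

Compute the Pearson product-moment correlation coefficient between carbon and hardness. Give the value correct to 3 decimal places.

-0.548

n = 8, Σx = 8, Σy = 2006.3, Σx² = 8.18, Σy² = 504702.09, Σxy = 1997.16
nΣxy − ΣxΣy = 15977.28 − 16050.4 = -73.12
nΣx² − (Σx)² = 65.44 − 64 = 1.44; nΣy² − (Σy)² = 4037616.72 − 4025239.69 = 12377.03
r = -73.12 / √(1.44 × 12377.03) = -73.12 / 133.5025 ≈ -0.548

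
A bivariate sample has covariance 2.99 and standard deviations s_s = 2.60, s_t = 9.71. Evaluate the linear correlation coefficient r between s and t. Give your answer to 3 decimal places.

r = Cov(s,t) / (s_s · s_t) = 2.99 / (2.60 × 9.71)
  = 2.99 / 25.2460 ≈ 0.118

0.118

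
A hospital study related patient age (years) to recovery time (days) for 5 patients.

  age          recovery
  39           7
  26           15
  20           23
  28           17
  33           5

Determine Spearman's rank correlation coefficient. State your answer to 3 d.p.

Rank age: 5, 2, 1, 3, 4
Rank recovery: 2, 3, 5, 4, 1
d = rank(age) − rank(recovery): 3, -1, -4, -1, 3; Σd² = 36
ρ = 1 − 6Σd² / [n(n²−1)] = 1 − 6×36 / (5×24) = 1 − 216/120 ≈ -0.800

-0.800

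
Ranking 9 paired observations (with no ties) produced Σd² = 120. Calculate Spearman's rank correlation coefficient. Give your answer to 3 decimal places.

0.000

ρ = 1 − 6Σd² / [n(n²−1)] = 1 − 6×120 / (9×80)
  = 1 − 720/720 = 1 − 1.0000 ≈ 0.000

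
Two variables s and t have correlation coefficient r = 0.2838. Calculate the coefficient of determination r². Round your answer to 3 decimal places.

0.081

r² = (0.2838)² = 0.081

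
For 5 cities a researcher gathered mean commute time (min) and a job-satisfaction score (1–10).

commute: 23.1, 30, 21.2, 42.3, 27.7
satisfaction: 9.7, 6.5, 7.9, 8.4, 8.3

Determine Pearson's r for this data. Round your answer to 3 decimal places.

-0.150

n = 5, Σx = 144.3, Σy = 40.8, Σx² = 4439.63, Σy² = 338.2, Σxy = 1171.78
nΣxy − ΣxΣy = 5858.9 − 5887.44 = -28.54
nΣx² − (Σx)² = 22198.15 − 20822.49 = 1375.66; nΣy² − (Σy)² = 1691 − 1664.64 = 26.36
r = -28.54 / √(1375.66 × 26.36) = -28.54 / 190.4269 ≈ -0.150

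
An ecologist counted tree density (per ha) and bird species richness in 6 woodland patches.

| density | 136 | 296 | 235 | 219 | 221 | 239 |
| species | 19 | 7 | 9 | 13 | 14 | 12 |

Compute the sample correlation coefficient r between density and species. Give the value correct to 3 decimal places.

-0.947

n = 6, Σx = 1346, Σy = 74, Σx² = 315260, Σy² = 1000, Σxy = 15580
nΣxy − ΣxΣy = 93480 − 99604 = -6124
nΣx² − (Σx)² = 1891560 − 1811716 = 79844; nΣy² − (Σy)² = 6000 − 5476 = 524
r = -6124 / √(79844 × 524) = -6124 / 6468.2498 ≈ -0.947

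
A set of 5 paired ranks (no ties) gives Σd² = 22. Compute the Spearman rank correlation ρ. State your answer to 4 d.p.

-0.1000

ρ = 1 − 6Σd² / [n(n²−1)] = 1 − 6×22 / (5×24)
  = 1 − 132/120 = 1 − 1.10000 ≈ -0.1000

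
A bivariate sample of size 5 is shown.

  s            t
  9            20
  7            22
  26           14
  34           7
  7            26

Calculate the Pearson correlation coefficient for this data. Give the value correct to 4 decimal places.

n = 5, Σs = 83, Σt = 89, Σs² = 2011, Σt² = 1805, Σst = 1118
nΣst − ΣsΣt = 5590 − 7387 = -1797
nΣs² − (Σs)² = 10055 − 6889 = 3166; nΣt² − (Σt)² = 9025 − 7921 = 1104
r = -1797 / √(3166 × 1104) = -1797 / 1869.5625 ≈ -0.9612

-0.9612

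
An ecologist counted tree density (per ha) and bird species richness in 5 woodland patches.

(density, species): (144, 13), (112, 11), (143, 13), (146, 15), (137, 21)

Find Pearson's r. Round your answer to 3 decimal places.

n = 5, Σx = 682, Σy = 73, Σx² = 93814, Σy² = 1125, Σxy = 10030
nΣxy − ΣxΣy = 50150 − 49786 = 364
nΣx² − (Σx)² = 469070 − 465124 = 3946; nΣy² − (Σy)² = 5625 − 5329 = 296
r = 364 / √(3946 × 296) = 364 / 1080.7479 ≈ 0.337

0.337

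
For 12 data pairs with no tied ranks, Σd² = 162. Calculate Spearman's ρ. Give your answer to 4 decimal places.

ρ = 1 − 6Σd² / [n(n²−1)] = 1 − 6×162 / (12×143)
  = 1 − 972/1716 = 1 − 0.56643 ≈ 0.4336

0.4336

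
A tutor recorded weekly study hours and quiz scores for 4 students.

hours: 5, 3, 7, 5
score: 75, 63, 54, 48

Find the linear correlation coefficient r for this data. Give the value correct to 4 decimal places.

-0.3128

n = 4, Σx = 20, Σy = 240, Σx² = 108, Σy² = 14814, Σxy = 1182
nΣxy − ΣxΣy = 4728 − 4800 = -72
nΣx² − (Σx)² = 432 − 400 = 32; nΣy² − (Σy)² = 59256 − 57600 = 1656
r = -72 / √(32 × 1656) = -72 / 230.1999 ≈ -0.3128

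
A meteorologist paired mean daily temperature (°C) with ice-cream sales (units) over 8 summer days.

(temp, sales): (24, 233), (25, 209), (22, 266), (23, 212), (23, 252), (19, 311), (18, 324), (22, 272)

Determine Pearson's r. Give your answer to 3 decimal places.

n = 8, Σx = 176, Σy = 2079, Σx² = 3912, Σy² = 552855, Σxy = 45066
nΣxy − ΣxΣy = 360528 − 365904 = -5376
nΣx² − (Σx)² = 31296 − 30976 = 320; nΣy² − (Σy)² = 4422840 − 4322241 = 100599
r = -5376 / √(320 × 100599) = -5376 / 5673.7712 ≈ -0.948

-0.948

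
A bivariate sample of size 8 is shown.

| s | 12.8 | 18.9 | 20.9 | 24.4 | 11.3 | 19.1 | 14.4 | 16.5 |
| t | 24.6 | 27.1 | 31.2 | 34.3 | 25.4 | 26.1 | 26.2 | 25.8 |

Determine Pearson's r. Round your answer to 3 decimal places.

0.864

n = 8, Σs = 138.3, Σt = 220.7, Σs² = 2525.33, Σt² = 6167.95, Σst = 3904.58
nΣst − ΣsΣt = 31236.64 − 30522.81 = 713.83
nΣs² − (Σs)² = 20202.64 − 19126.89 = 1075.75; nΣt² − (Σt)² = 49343.6 − 48708.49 = 635.11
r = 713.83 / √(1075.75 × 635.11) = 713.83 / 826.5710 ≈ 0.864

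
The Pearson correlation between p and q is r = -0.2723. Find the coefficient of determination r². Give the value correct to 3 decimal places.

r² = (-0.2723)² = 0.074

0.074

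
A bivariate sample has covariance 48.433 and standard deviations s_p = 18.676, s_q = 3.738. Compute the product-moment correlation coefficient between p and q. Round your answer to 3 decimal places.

0.694

r = Cov(p,q) / (s_p · s_q) = 48.433 / (18.676 × 3.738)
  = 48.433 / 69.8109 ≈ 0.694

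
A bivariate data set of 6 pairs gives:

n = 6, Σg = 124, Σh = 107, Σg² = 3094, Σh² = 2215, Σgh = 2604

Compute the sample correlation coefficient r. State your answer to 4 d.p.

r = (nΣgh − ΣgΣh) / √[(nΣg² − (Σg)²)(nΣh² − (Σh)²)]
Numerator: 6×2604 − 124×107 = 2356
Denominator: √[(18564 − 15376)(13290 − 11449)] = √[3188 × 1841] = 2422.6242
r = 2356 / 2422.6242 ≈ 0.9725

0.9725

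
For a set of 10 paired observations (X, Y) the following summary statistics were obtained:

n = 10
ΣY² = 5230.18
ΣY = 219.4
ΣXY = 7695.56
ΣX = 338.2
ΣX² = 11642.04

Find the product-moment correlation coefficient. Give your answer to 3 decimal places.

0.945

r = (nΣXY − ΣXΣY) / √[(nΣX² − (ΣX)²)(nΣY² − (ΣY)²)]
Numerator: 10×7695.56 − 338.2×219.4 = 2754.52
Denominator: √[(116420.4 − 114379.24)(52301.8 − 48136.36)] = √[2041.16 × 4165.44] = 2915.8754
r = 2754.52 / 2915.8754 ≈ 0.945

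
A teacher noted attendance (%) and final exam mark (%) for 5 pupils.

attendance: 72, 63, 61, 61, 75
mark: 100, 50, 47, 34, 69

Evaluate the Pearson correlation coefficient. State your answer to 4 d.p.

n = 5, Σx = 332, Σy = 300, Σx² = 22220, Σy² = 20626, Σxy = 20466
nΣxy − ΣxΣy = 102330 − 99600 = 2730
nΣx² − (Σx)² = 111100 − 110224 = 876; nΣy² − (Σy)² = 103130 − 90000 = 13130
r = 2730 / √(876 × 13130) = 2730 / 3391.4422 ≈ 0.8050

0.8050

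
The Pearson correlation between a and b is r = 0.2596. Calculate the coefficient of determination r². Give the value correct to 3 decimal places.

r² = (0.2596)² = 0.067

0.067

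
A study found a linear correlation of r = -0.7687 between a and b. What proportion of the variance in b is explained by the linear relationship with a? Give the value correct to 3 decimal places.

0.591

r² = (-0.7687)² = 0.591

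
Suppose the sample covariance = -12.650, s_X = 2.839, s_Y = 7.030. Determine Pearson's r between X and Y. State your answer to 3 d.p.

r = Cov(X,Y) / (s_X · s_Y) = -12.650 / (2.839 × 7.030)
  = -12.650 / 19.9582 ≈ -0.634

-0.634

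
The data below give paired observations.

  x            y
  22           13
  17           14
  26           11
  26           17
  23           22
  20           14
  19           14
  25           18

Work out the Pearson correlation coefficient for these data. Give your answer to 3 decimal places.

0.211

n = 8, Σx = 178, Σy = 123, Σx² = 4040, Σy² = 1975, Σxy = 2754
nΣxy − ΣxΣy = 22032 − 21894 = 138
nΣx² − (Σx)² = 32320 − 31684 = 636; nΣy² − (Σy)² = 15800 − 15129 = 671
r = 138 / √(636 × 671) = 138 / 653.2656 ≈ 0.211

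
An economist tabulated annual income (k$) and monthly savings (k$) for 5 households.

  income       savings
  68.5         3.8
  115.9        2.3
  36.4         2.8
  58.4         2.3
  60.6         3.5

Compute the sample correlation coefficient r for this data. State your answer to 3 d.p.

n = 5, Σx = 339.8, Σy = 14.7, Σx² = 26532.94, Σy² = 45.11, Σxy = 975.21
nΣxy − ΣxΣy = 4876.05 − 4995.06 = -119.01
nΣx² − (Σx)² = 132664.7 − 115464.04 = 17200.66; nΣy² − (Σy)² = 225.55 − 216.09 = 9.46
r = -119.01 / √(17200.66 × 9.46) = -119.01 / 403.3835 ≈ -0.295

-0.295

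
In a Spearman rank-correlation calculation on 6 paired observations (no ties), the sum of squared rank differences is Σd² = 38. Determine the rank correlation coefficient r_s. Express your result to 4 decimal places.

ρ = 1 − 6Σd² / [n(n²−1)] = 1 − 6×38 / (6×35)
  = 1 − 228/210 = 1 − 1.08571 ≈ -0.0857

-0.0857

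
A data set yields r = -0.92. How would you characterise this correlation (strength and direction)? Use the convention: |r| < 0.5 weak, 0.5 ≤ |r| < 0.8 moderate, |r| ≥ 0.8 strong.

r = -0.92 < 0 so the relationship is negative.
|r| = 0.92, which falls in the strong range.

strong negative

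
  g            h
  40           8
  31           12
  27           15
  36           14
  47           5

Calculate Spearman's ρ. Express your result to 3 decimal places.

Rank g: 4, 2, 1, 3, 5
Rank h: 2, 3, 5, 4, 1
d = rank(g) − rank(h): 2, -1, -4, -1, 4; Σd² = 38
ρ = 1 − 6Σd² / [n(n²−1)] = 1 − 6×38 / (5×24) = 1 − 228/120 ≈ -0.900

-0.900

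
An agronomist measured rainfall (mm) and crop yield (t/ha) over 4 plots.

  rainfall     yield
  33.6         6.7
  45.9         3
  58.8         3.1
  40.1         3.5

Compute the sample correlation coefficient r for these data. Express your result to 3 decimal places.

-0.733

n = 4, Σx = 178.4, Σy = 16.3, Σx² = 8301.22, Σy² = 75.75, Σxy = 685.45
nΣxy − ΣxΣy = 2741.8 − 2907.92 = -166.12
nΣx² − (Σx)² = 33204.88 − 31826.56 = 1378.32; nΣy² − (Σy)² = 303 − 265.69 = 37.31
r = -166.12 / √(1378.32 × 37.31) = -166.12 / 226.7711 ≈ -0.733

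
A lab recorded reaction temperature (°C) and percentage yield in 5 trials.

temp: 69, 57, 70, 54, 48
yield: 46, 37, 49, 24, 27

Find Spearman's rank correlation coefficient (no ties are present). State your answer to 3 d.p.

Rank temp: 4, 3, 5, 2, 1
Rank yield: 4, 3, 5, 1, 2
d = rank(temp) − rank(yield): 0, 0, 0, 1, -1; Σd² = 2
ρ = 1 − 6Σd² / [n(n²−1)] = 1 − 6×2 / (5×24) = 1 − 12/120 ≈ 0.900

0.900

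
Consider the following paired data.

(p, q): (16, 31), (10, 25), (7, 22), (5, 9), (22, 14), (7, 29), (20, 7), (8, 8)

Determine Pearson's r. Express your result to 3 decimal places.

n = 8, Σp = 95, Σq = 145, Σp² = 1427, Σq² = 3301, Σpq = 1660
nΣpq − ΣpΣq = 13280 − 13775 = -495
nΣp² − (Σp)² = 11416 − 9025 = 2391; nΣq² − (Σq)² = 26408 − 21025 = 5383
r = -495 / √(2391 × 5383) = -495 / 3587.5832 ≈ -0.138

-0.138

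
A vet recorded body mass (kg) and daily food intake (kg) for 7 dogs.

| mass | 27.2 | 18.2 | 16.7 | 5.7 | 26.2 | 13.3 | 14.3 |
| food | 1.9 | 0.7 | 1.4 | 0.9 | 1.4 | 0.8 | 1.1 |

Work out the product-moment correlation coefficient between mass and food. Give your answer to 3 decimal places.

n = 7, Σx = 121.6, Σy = 8.2, Σx² = 2450.28, Σy² = 10.68, Σxy = 155.98
nΣxy − ΣxΣy = 1091.86 − 997.12 = 94.74
nΣx² − (Σx)² = 17151.96 − 14786.56 = 2365.4; nΣy² − (Σy)² = 74.76 − 67.24 = 7.52
r = 94.74 / √(2365.4 × 7.52) = 94.74 / 133.3709 ≈ 0.710

0.710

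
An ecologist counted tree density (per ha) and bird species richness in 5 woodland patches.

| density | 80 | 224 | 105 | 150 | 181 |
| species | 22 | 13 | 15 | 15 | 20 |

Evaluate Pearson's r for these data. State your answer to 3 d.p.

-0.526

n = 5, Σx = 740, Σy = 85, Σx² = 122862, Σy² = 1503, Σxy = 12117
nΣxy − ΣxΣy = 60585 − 62900 = -2315
nΣx² − (Σx)² = 614310 − 547600 = 66710; nΣy² − (Σy)² = 7515 − 7225 = 290
r = -2315 / √(66710 × 290) = -2315 / 4398.3974 ≈ -0.526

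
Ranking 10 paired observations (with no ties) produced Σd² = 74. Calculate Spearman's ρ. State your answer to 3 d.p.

ρ = 1 − 6Σd² / [n(n²−1)] = 1 − 6×74 / (10×99)
  = 1 − 444/990 = 1 − 0.4485 ≈ 0.552

0.552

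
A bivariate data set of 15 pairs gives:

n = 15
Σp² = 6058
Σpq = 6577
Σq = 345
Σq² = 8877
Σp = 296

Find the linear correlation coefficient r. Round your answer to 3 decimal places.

-0.511

r = (nΣpq − ΣpΣq) / √[(nΣp² − (Σp)²)(nΣq² − (Σq)²)]
Numerator: 15×6577 − 296×345 = -3465
Denominator: √[(90870 − 87616)(133155 − 119025)] = √[3254 × 14130] = 6780.7831
r = -3465 / 6780.7831 ≈ -0.511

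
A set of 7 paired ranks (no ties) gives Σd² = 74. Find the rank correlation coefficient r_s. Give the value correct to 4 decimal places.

-0.3214

ρ = 1 − 6Σd² / [n(n²−1)] = 1 − 6×74 / (7×48)
  = 1 − 444/336 = 1 − 1.32143 ≈ -0.3214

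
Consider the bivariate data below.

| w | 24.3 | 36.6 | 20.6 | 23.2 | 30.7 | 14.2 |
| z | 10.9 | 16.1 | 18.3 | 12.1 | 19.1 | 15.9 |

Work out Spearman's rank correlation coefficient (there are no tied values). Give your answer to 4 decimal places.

0.2000

Rank w: 4, 6, 2, 3, 5, 1
Rank z: 1, 4, 5, 2, 6, 3
d = rank(w) − rank(z): 3, 2, -3, 1, -1, -2; Σd² = 28
ρ = 1 − 6Σd² / [n(n²−1)] = 1 − 6×28 / (6×35) = 1 − 168/210 ≈ 0.2000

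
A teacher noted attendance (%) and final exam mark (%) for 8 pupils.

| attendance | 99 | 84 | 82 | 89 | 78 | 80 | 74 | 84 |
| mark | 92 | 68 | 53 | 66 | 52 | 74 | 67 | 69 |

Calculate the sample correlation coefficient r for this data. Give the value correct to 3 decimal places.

0.691

n = 8, Σx = 670, Σy = 541, Σx² = 56518, Σy² = 37683, Σxy = 45770
nΣxy − ΣxΣy = 366160 − 362470 = 3690
nΣx² − (Σx)² = 452144 − 448900 = 3244; nΣy² − (Σy)² = 301464 − 292681 = 8783
r = 3690 / √(3244 × 8783) = 3690 / 5337.7947 ≈ 0.691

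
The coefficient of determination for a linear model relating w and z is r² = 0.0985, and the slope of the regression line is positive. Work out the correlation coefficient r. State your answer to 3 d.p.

|r| = √0.0985 = 0.314
The association is positive, so r = 0.314.

0.314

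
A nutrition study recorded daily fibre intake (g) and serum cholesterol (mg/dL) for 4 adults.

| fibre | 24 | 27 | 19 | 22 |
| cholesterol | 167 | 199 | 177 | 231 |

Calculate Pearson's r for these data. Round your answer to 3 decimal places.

0.084

n = 4, Σx = 92, Σy = 774, Σx² = 2150, Σy² = 152180, Σxy = 17826
nΣxy − ΣxΣy = 71304 − 71208 = 96
nΣx² − (Σx)² = 8600 − 8464 = 136; nΣy² − (Σy)² = 608720 − 599076 = 9644
r = 96 / √(136 × 9644) = 96 / 1145.2441 ≈ 0.084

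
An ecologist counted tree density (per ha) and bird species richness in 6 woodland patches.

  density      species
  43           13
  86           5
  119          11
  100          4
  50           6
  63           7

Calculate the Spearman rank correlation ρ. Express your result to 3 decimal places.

-0.371

Rank density: 1, 4, 6, 5, 2, 3
Rank species: 6, 2, 5, 1, 3, 4
d = rank(density) − rank(species): -5, 2, 1, 4, -1, -1; Σd² = 48
ρ = 1 − 6Σd² / [n(n²−1)] = 1 − 6×48 / (6×35) = 1 − 288/210 ≈ -0.371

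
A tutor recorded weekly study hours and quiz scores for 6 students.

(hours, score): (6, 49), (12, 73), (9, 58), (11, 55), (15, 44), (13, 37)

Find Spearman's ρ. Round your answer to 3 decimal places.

Rank hours: 1, 4, 2, 3, 6, 5
Rank score: 3, 6, 5, 4, 2, 1
d = rank(hours) − rank(score): -2, -2, -3, -1, 4, 4; Σd² = 50
ρ = 1 − 6Σd² / [n(n²−1)] = 1 − 6×50 / (6×35) = 1 − 300/210 ≈ -0.429

-0.429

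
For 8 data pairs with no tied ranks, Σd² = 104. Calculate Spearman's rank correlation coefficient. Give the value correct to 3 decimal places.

-0.238

ρ = 1 − 6Σd² / [n(n²−1)] = 1 − 6×104 / (8×63)
  = 1 − 624/504 = 1 − 1.2381 ≈ -0.238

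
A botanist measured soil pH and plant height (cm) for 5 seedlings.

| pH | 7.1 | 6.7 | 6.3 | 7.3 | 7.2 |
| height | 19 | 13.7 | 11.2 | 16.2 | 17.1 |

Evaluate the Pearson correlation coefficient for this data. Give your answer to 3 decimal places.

n = 5, Σx = 34.6, Σy = 77.2, Σx² = 240.12, Σy² = 1228.98, Σxy = 538.63
nΣxy − ΣxΣy = 2693.15 − 2671.12 = 22.03
nΣx² − (Σx)² = 1200.6 − 1197.16 = 3.44; nΣy² − (Σy)² = 6144.9 − 5959.84 = 185.06
r = 22.03 / √(3.44 × 185.06) = 22.03 / 25.2311 ≈ 0.873

0.873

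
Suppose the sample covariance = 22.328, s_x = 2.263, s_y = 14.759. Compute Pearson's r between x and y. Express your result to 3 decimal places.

0.669

r = Cov(x,y) / (s_x · s_y) = 22.328 / (2.263 × 14.759)
  = 22.328 / 33.3996 ≈ 0.669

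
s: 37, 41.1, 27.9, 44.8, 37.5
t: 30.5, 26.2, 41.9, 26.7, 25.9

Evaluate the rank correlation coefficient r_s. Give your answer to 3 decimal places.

-0.600

Rank s: 2, 4, 1, 5, 3
Rank t: 4, 2, 5, 3, 1
d = rank(s) − rank(t): -2, 2, -4, 2, 2; Σd² = 32
ρ = 1 − 6Σd² / [n(n²−1)] = 1 − 6×32 / (5×24) = 1 − 192/120 ≈ -0.600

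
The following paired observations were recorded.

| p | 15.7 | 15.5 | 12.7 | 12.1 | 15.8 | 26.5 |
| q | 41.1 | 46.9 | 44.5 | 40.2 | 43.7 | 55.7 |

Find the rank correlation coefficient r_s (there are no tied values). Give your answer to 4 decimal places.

0.5429

Rank p: 4, 3, 2, 1, 5, 6
Rank q: 2, 5, 4, 1, 3, 6
d = rank(p) − rank(q): 2, -2, -2, 0, 2, 0; Σd² = 16
ρ = 1 − 6Σd² / [n(n²−1)] = 1 − 6×16 / (6×35) = 1 − 96/210 ≈ 0.5429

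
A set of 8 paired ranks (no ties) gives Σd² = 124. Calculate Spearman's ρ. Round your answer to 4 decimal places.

ρ = 1 − 6Σd² / [n(n²−1)] = 1 − 6×124 / (8×63)
  = 1 − 744/504 = 1 − 1.47619 ≈ -0.4762

-0.4762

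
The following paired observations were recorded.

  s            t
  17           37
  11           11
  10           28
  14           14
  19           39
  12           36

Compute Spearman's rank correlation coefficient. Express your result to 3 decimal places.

0.714

Rank s: 5, 2, 1, 4, 6, 3
Rank t: 5, 1, 3, 2, 6, 4
d = rank(s) − rank(t): 0, 1, -2, 2, 0, -1; Σd² = 10
ρ = 1 − 6Σd² / [n(n²−1)] = 1 − 6×10 / (6×35) = 1 − 60/210 ≈ 0.714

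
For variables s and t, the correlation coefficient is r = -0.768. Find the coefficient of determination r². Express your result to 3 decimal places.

0.590

r² = (-0.768)² = 0.590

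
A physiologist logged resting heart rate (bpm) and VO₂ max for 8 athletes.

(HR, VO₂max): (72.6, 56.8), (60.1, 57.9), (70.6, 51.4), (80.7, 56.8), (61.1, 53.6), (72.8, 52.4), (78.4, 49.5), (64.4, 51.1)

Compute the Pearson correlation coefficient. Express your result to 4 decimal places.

-0.1509

n = 8, Σx = 560.7, Σy = 429.5, Σx² = 39706.59, Σy² = 23127.03, Σxy = 30077.39
nΣxy − ΣxΣy = 240619.12 − 240820.65 = -201.53
nΣx² − (Σx)² = 317652.72 − 314384.49 = 3268.23; nΣy² − (Σy)² = 185016.24 − 184470.25 = 545.99
r = -201.53 / √(3268.23 × 545.99) = -201.53 / 1335.8222 ≈ -0.1509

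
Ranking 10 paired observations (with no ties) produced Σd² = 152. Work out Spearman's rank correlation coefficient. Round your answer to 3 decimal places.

0.079

ρ = 1 − 6Σd² / [n(n²−1)] = 1 − 6×152 / (10×99)
  = 1 − 912/990 = 1 − 0.9212 ≈ 0.079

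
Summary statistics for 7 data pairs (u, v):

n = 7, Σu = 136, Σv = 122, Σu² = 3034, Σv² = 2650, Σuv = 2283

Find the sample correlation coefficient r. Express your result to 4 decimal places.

r = (nΣuv − ΣuΣv) / √[(nΣu² − (Σu)²)(nΣv² − (Σv)²)]
Numerator: 7×2283 − 136×122 = -611
Denominator: √[(21238 − 18496)(18550 − 14884)] = √[2742 × 3666] = 3170.5160
r = -611 / 3170.5160 ≈ -0.1927

-0.1927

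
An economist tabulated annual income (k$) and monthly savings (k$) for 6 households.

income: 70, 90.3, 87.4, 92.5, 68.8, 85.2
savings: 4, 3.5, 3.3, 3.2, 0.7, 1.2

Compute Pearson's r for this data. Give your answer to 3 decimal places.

0.303

n = 6, Σx = 494.2, Σy = 15.9, Σx² = 41241.58, Σy² = 51.31, Σxy = 1330.87
nΣxy − ΣxΣy = 7985.22 − 7857.78 = 127.44
nΣx² − (Σx)² = 247449.48 − 244233.64 = 3215.84; nΣy² − (Σy)² = 307.86 − 252.81 = 55.05
r = 127.44 / √(3215.84 × 55.05) = 127.44 / 420.7517 ≈ 0.303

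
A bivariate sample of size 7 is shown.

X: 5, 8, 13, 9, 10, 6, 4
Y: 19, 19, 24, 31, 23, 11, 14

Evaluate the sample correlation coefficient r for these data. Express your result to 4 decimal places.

0.6579

n = 7, ΣX = 55, ΣY = 141, ΣX² = 491, ΣY² = 3105, ΣXY = 1190
nΣXY − ΣXΣY = 8330 − 7755 = 575
nΣX² − (ΣX)² = 3437 − 3025 = 412; nΣY² − (ΣY)² = 21735 − 19881 = 1854
r = 575 / √(412 × 1854) = 575 / 873.9840 ≈ 0.6579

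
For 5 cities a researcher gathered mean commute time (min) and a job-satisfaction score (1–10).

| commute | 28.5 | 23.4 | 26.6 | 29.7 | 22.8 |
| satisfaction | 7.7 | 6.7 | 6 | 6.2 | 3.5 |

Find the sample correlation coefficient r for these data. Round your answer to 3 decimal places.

n = 5, Σx = 131, Σy = 30.1, Σx² = 3469.3, Σy² = 190.87, Σxy = 799.77
nΣxy − ΣxΣy = 3998.85 − 3943.1 = 55.75
nΣx² − (Σx)² = 17346.5 − 17161 = 185.5; nΣy² − (Σy)² = 954.35 − 906.01 = 48.34
r = 55.75 / √(185.5 × 48.34) = 55.75 / 94.6946 ≈ 0.589

0.589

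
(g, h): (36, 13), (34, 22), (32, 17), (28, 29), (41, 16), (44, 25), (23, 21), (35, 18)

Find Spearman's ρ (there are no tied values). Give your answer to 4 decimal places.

Rank g: 6, 4, 3, 2, 7, 8, 1, 5
Rank h: 1, 6, 3, 8, 2, 7, 5, 4
d = rank(g) − rank(h): 5, -2, 0, -6, 5, 1, -4, 1; Σd² = 108
ρ = 1 − 6Σd² / [n(n²−1)] = 1 − 6×108 / (8×63) = 1 − 648/504 ≈ -0.2857

-0.2857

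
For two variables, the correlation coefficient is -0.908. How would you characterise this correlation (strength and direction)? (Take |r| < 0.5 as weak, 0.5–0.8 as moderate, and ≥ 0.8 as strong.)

strong negative

r = -0.908 < 0 so the relationship is negative.
|r| = 0.908, which falls in the strong range.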